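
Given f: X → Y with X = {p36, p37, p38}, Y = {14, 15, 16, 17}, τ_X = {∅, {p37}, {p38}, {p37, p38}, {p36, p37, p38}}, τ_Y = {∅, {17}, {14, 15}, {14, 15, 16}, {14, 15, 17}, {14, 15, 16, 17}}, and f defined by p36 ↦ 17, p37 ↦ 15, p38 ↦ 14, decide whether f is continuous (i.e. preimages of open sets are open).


f is NOT continuous.

Compute f^{-1}(U) for each U ∈ τ_Y:
  U = ∅: f^{-1}(U) = ∅ ∈ τ_X ✓.
  U = {17}: f^{-1}(U) = {p36} ∉ τ_X ✗.
  U = {14, 15}: f^{-1}(U) = {p37, p38} ∈ τ_X ✓.
  U = {14, 15, 16}: f^{-1}(U) = {p37, p38} ∈ τ_X ✓.
  U = {14, 15, 17}: f^{-1}(U) = {p36, p37, p38} ∈ τ_X ✓.
  U = {14, 15, 16, 17}: f^{-1}(U) = {p36, p37, p38} ∈ τ_X ✓.
Found U = {17} with f^{-1}(U) = {p36} not in τ_X. Therefore f is NOT continuous.


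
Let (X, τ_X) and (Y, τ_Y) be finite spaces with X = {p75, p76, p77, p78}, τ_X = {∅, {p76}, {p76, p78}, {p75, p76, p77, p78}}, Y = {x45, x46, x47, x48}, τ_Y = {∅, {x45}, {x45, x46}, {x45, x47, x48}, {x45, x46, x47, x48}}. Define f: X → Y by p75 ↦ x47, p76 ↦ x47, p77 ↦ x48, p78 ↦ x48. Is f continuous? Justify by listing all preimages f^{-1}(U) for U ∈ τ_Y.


f IS continuous.

Compute f^{-1}(U) for each U ∈ τ_Y:
  U = ∅: f^{-1}(U) = ∅ ∈ τ_X ✓.
  U = {x45}: f^{-1}(U) = ∅ ∈ τ_X ✓.
  U = {x45, x46}: f^{-1}(U) = ∅ ∈ τ_X ✓.
  U = {x45, x47, x48}: f^{-1}(U) = {p75, p76, p77, p78} ∈ τ_X ✓.
  U = {x45, x46, x47, x48}: f^{-1}(U) = {p75, p76, p77, p78} ∈ τ_X ✓.
Every preimage lies in τ_X, so f IS continuous.


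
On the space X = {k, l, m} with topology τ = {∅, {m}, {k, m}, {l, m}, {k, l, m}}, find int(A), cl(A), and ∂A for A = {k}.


int(A) = ∅, cl(A) = {k}, ∂A = {k}.

Closed sets in (X, τ) are complements of opens:
  closed(X, τ) = {∅, {k}, {l}, {k, l}, {k, l, m}}.
int(A) = ⋃ {U ∈ τ : U ⊆ A}. Opens contained in A: ∅.
Taking the union of these: int(A) = ∅.
cl(A) = ⋂ {C closed : A ⊆ C}. Closed sets containing A: {k}, {k, l}, {k, l, m}.
Intersecting these: cl(A) = {k}.
∂A = cl(A) ∖ int(A) = {k} ∖ ∅ = {k}.


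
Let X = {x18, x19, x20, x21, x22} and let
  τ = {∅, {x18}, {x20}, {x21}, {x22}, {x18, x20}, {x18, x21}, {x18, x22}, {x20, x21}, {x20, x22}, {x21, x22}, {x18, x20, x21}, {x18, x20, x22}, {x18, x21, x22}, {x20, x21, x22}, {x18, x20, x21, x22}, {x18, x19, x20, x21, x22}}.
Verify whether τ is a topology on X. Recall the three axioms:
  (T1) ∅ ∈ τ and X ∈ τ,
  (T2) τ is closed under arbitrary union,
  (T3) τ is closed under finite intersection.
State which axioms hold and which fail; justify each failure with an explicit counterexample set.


τ IS a topology on X.

Axiom (T1): ∅ ∈ τ? Yes; X ∈ τ? Yes.
Axiom (T2/T3): check pairwise unions and intersections of members of τ.
All pairwise intersections and unions checked — each lies in τ. Therefore τ satisfies (T1), (T2), (T3): it IS a topology on X.


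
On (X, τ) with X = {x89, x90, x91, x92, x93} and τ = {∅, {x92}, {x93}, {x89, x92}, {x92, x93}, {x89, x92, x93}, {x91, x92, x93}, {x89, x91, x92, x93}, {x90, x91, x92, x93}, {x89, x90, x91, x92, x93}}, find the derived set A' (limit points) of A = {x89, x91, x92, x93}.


A' = {x89, x90, x91}

For each x ∈ X, list the open sets U ∈ τ with x ∈ U, then check whether U ∩ (A ∖ {x}) ≠ ∅ for every such U.
  x = x89: opens ∋ x are {x89, x92}, {x89, x92, x93}, {x89, x91, x92, x93}, {x89, x90, x91, x92, x93}; each meets A ∖ {x89}, so x IS a limit point.
  x = x90: opens ∋ x are {x90, x91, x92, x93}, {x89, x90, x91, x92, x93}; each meets A ∖ {x90}, so x IS a limit point.
  x = x91: opens ∋ x are {x91, x92, x93}, {x89, x91, x92, x93}, {x90, x91, x92, x93}, {x89, x90, x91, x92, x93}; each meets A ∖ {x91}, so x IS a limit point.
  x = x92: open {x92} ∋ x has {x92} ∩ (A ∖ {x92}) = ∅, so x is NOT a limit point.
  x = x93: open {x93} ∋ x has {x93} ∩ (A ∖ {x93}) = ∅, so x is NOT a limit point.
Collecting: A' = {x89, x90, x91}.


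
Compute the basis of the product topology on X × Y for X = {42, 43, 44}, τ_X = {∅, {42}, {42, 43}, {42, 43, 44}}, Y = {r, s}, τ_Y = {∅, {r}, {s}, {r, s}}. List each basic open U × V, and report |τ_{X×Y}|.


Basis B = {∅ × ∅, {42} × {r}, {42} × {s}, {42} × {r, s}, {42, 43} × {r}, {42, 43} × {s}, {42, 43, 44} × {r}, {42, 43, 44} × {s}, {42, 43} × {r, s}, {42, 43, 44} × {r, s}}; |τ_{X×Y}| = 16.

Enumerate products U × V with U ∈ τ_X, V ∈ τ_Y (deduplicated):
  ∅ × ∅ = {} (∅)
  {42} × {r} = {(42,r)}
  {42} × {s} = {(42,s)}
  {42} × {r, s} = {(42,r), (42,s)}
  {42, 43} × {r} = {(42,r), (43,r)}
  {42, 43} × {s} = {(42,s), (43,s)}
  {42, 43, 44} × {r} = {(42,r), (43,r), (44,r)}
  {42, 43, 44} × {s} = {(42,s), (43,s), (44,s)}
  {42, 43} × {r, s} = {(42,r), (42,s), (43,r), (43,s)}
  {42, 43, 44} × {r, s} = {(42,r), (42,s), (43,r), (43,s), (44,r), (44,s)}
These 10 distinct sets form the basis B.
Close under arbitrary unions to get τ_{X×Y}; counting gives |τ_{X×Y}| = 16.


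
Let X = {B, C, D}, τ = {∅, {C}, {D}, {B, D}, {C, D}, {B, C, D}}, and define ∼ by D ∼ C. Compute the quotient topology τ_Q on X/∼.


X/∼ = {[B], [C=D]}; |τ_Q| = 3.

Equivalence classes: [B], [C=D].
Quotient map π: X → X/∼ sends B ↦ [B], C ↦ [C=D], D ↦ [C=D].
For each subset V ⊆ X/∼, compute π^{-1}(V) ⊆ X and check whether π^{-1}(V) ∈ τ. V is open in τ_Q iff π^{-1}(V) ∈ τ.
  V = {}: π^{-1}(V) = ∅ ∈ τ ✓.
  V = {[B]}: π^{-1}(V) = {B} ∉ τ ✗.
  V = {[C=D]}: π^{-1}(V) = {C, D} ∈ τ ✓.
  V = {[B], [C=D]}: π^{-1}(V) = {B, C, D} ∈ τ ✓.
Open sets in the quotient: τ_Q = {{}, {[C=D]}, {[B], [C=D]}} (3 elements).


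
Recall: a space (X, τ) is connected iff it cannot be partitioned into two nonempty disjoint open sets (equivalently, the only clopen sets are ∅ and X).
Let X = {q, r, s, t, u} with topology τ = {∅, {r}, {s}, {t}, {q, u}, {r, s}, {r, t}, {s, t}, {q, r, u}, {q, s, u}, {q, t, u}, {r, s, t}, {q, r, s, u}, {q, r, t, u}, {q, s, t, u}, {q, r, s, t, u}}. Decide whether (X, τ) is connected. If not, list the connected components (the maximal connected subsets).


(X, τ) is disconnected; components = [{r}, {s}, {t}, {q, u}].

Find clopen sets (U ∈ τ with X ∖ U ∈ τ):
  U = ∅, X ∖ U = {q, r, s, t, u} — both open, so U is clopen.
  U = {r}, X ∖ U = {q, s, t, u} — both open, so U is clopen.
  U = {s}, X ∖ U = {q, r, t, u} — both open, so U is clopen.
  U = {t}, X ∖ U = {q, r, s, u} — both open, so U is clopen.
  U = {q, u}, X ∖ U = {r, s, t} — both open, so U is clopen.
  U = {r, s}, X ∖ U = {q, t, u} — both open, so U is clopen.
  U = {r, t}, X ∖ U = {q, s, u} — both open, so U is clopen.
  U = {s, t}, X ∖ U = {q, r, u} — both open, so U is clopen.
  U = {q, r, u}, X ∖ U = {s, t} — both open, so U is clopen.
  U = {q, s, u}, X ∖ U = {r, t} — both open, so U is clopen.
  U = {q, t, u}, X ∖ U = {r, s} — both open, so U is clopen.
  U = {r, s, t}, X ∖ U = {q, u} — both open, so U is clopen.
  U = {q, r, s, u}, X ∖ U = {t} — both open, so U is clopen.
  U = {q, r, t, u}, X ∖ U = {s} — both open, so U is clopen.
  U = {q, s, t, u}, X ∖ U = {r} — both open, so U is clopen.
  U = {q, r, s, t, u}, X ∖ U = ∅ — both open, so U is clopen.
Nontrivial clopen(s) exist: e.g. {t}. So (X, τ) is disconnected.
Compute connected components by grouping points that agree on all clopens:
  component: {r}
  component: {s}
  component: {t}
  component: {q, u}


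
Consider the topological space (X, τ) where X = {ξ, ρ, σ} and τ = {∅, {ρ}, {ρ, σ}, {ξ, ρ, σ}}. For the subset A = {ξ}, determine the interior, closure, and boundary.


int(A) = ∅, cl(A) = {ξ}, ∂A = {ξ}.

Closed sets in (X, τ) are complements of opens:
  closed(X, τ) = {∅, {ξ}, {ξ, σ}, {ξ, ρ, σ}}.
int(A) = ⋃ {U ∈ τ : U ⊆ A}. Opens contained in A: ∅.
Taking the union of these: int(A) = ∅.
cl(A) = ⋂ {C closed : A ⊆ C}. Closed sets containing A: {ξ}, {ξ, σ}, {ξ, ρ, σ}.
Intersecting these: cl(A) = {ξ}.
∂A = cl(A) ∖ int(A) = {ξ} ∖ ∅ = {ξ}.


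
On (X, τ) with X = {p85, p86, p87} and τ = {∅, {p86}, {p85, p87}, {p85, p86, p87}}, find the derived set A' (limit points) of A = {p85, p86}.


A' = {p87}

For each x ∈ X, list the open sets U ∈ τ with x ∈ U, then check whether U ∩ (A ∖ {x}) ≠ ∅ for every such U.
  x = p85: open {p85, p87} ∋ x has {p85, p87} ∩ (A ∖ {p85}) = ∅, so x is NOT a limit point.
  x = p86: open {p86} ∋ x has {p86} ∩ (A ∖ {p86}) = ∅, so x is NOT a limit point.
  x = p87: opens ∋ x are {p85, p87}, {p85, p86, p87}; each meets A ∖ {p87}, so x IS a limit point.
Collecting: A' = {p87}.


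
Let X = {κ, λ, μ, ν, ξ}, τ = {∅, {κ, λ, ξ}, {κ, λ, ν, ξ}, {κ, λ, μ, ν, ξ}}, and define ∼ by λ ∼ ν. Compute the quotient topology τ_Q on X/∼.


X/∼ = {[κ], [λ=ν], [μ], [ξ]}; |τ_Q| = 3.

Equivalence classes: [κ], [λ=ν], [μ], [ξ].
Quotient map π: X → X/∼ sends κ ↦ [κ], λ ↦ [λ=ν], μ ↦ [μ], ν ↦ [λ=ν], ξ ↦ [ξ].
For each subset V ⊆ X/∼, compute π^{-1}(V) ⊆ X and check whether π^{-1}(V) ∈ τ. V is open in τ_Q iff π^{-1}(V) ∈ τ.
  V = {}: π^{-1}(V) = ∅ ∈ τ ✓.
  V = {[κ]}: π^{-1}(V) = {κ} ∉ τ ✗.
  V = {[λ=ν]}: π^{-1}(V) = {λ, ν} ∉ τ ✗.
  V = {[κ], [λ=ν]}: π^{-1}(V) = {κ, λ, ν} ∉ τ ✗.
  V = {[μ]}: π^{-1}(V) = {μ} ∉ τ ✗.
  V = {[κ], [μ]}: π^{-1}(V) = {κ, μ} ∉ τ ✗.
  V = {[λ=ν], [μ]}: π^{-1}(V) = {λ, μ, ν} ∉ τ ✗.
  V = {[κ], [λ=ν], [μ]}: π^{-1}(V) = {κ, λ, μ, ν} ∉ τ ✗.
  V = {[ξ]}: π^{-1}(V) = {ξ} ∉ τ ✗.
  V = {[κ], [ξ]}: π^{-1}(V) = {κ, ξ} ∉ τ ✗.
  V = {[λ=ν], [ξ]}: π^{-1}(V) = {λ, ν, ξ} ∉ τ ✗.
  V = {[κ], [λ=ν], [ξ]}: π^{-1}(V) = {κ, λ, ν, ξ} ∈ τ ✓.
  V = {[μ], [ξ]}: π^{-1}(V) = {μ, ξ} ∉ τ ✗.
  V = {[κ], [μ], [ξ]}: π^{-1}(V) = {κ, μ, ξ} ∉ τ ✗.
  V = {[λ=ν], [μ], [ξ]}: π^{-1}(V) = {λ, μ, ν, ξ} ∉ τ ✗.
  V = {[κ], [λ=ν], [μ], [ξ]}: π^{-1}(V) = {κ, λ, μ, ν, ξ} ∈ τ ✓.
Open sets in the quotient: τ_Q = {{}, {[κ], [λ=ν], [ξ]}, {[κ], [λ=ν], [μ], [ξ]}} (3 elements).


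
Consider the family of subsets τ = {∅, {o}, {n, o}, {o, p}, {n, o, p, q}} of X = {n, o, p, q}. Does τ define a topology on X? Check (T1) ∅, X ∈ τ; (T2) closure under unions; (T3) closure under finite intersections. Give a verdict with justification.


τ is NOT a topology on X.

Axiom (T1): ∅ ∈ τ? Yes; X ∈ τ? Yes.
Axiom (T2/T3): check pairwise unions and intersections of members of τ.
Counterexample for (T2): {n, o} ∪ {o, p} = {n, o, p} ∉ τ. Therefore τ is NOT a topology.


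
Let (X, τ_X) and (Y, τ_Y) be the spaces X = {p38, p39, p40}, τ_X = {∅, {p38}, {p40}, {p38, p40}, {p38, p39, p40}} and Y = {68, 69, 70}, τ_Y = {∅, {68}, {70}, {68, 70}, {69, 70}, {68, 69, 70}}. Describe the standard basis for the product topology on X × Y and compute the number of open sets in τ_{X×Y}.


Basis B = {∅ × ∅, {p38} × {68}, {p38} × {70}, {p40} × {68}, {p40} × {70}, {p38} × {68, 70}, {p38, p40} × {68}, {p38} × {69, 70}, {p38, p40} × {70}, {p40} × {68, 70}, {p40} × {69, 70}, {p38} × {68, 69, 70}, {p38, p39, p40} × {68}, {p38, p39, p40} × {70}, {p40} × {68, 69, 70}, {p38, p40} × {68, 70}, {p38, p40} × {69, 70}, {p38, p40} × {68, 69, 70}, {p38, p39, p40} × {68, 70}, {p38, p39, p40} × {69, 70}, {p38, p39, p40} × {68, 69, 70}}; |τ_{X×Y}| = 70.

Enumerate products U × V with U ∈ τ_X, V ∈ τ_Y (deduplicated):
  ∅ × ∅ = {} (∅)
  {p38} × {68} = {(p38,68)}
  {p38} × {70} = {(p38,70)}
  {p40} × {68} = {(p40,68)}
  {p40} × {70} = {(p40,70)}
  {p38} × {68, 70} = {(p38,68), (p38,70)}
  {p38, p40} × {68} = {(p38,68), (p40,68)}
  {p38} × {69, 70} = {(p38,69), (p38,70)}
  {p38, p40} × {70} = {(p38,70), (p40,70)}
  {p40} × {68, 70} = {(p40,68), (p40,70)}
  {p40} × {69, 70} = {(p40,69), (p40,70)}
  {p38} × {68, 69, 70} = {(p38,68), (p38,69), (p38,70)}
  {p38, p39, p40} × {68} = {(p38,68), (p39,68), (p40,68)}
  {p38, p39, p40} × {70} = {(p38,70), (p39,70), (p40,70)}
  {p40} × {68, 69, 70} = {(p40,68), (p40,69), (p40,70)}
  {p38, p40} × {68, 70} = {(p38,68), (p38,70), (p40,68), (p40,70)}
  {p38, p40} × {69, 70} = {(p38,69), (p38,70), (p40,69), (p40,70)}
  {p38, p40} × {68, 69, 70} = {(p38,68), (p38,69), (p38,70), (p40,68), (p40,69), (p40,70)}
  {p38, p39, p40} × {68, 70} = {(p38,68), (p38,70), (p39,68), (p39,70), (p40,68), (p40,70)}
  {p38, p39, p40} × {69, 70} = {(p38,69), (p38,70), (p39,69), (p39,70), (p40,69), (p40,70)}
  {p38, p39, p40} × {68, 69, 70} = {(p38,68), (p38,69), (p38,70), (p39,68), (p39,69), (p39,70), (p40,68), (p40,69), (p40,70)}
These 21 distinct sets form the basis B.
Close under arbitrary unions to get τ_{X×Y}; counting gives |τ_{X×Y}| = 70.


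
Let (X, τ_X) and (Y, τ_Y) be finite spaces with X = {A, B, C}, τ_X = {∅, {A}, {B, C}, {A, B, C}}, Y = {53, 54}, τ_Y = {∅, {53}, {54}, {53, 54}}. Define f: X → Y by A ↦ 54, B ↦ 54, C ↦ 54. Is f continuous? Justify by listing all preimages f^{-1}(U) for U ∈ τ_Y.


f IS continuous.

Compute f^{-1}(U) for each U ∈ τ_Y:
  U = ∅: f^{-1}(U) = ∅ ∈ τ_X ✓.
  U = {53}: f^{-1}(U) = ∅ ∈ τ_X ✓.
  U = {54}: f^{-1}(U) = {A, B, C} ∈ τ_X ✓.
  U = {53, 54}: f^{-1}(U) = {A, B, C} ∈ τ_X ✓.
Every preimage lies in τ_X, so f IS continuous.


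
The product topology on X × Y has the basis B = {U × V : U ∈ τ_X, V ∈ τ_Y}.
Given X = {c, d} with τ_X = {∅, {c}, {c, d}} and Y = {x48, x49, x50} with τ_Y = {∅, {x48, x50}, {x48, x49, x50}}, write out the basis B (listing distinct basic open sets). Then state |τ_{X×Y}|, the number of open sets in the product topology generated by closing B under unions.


Basis B = {∅ × ∅, {c} × {x48, x50}, {c} × {x48, x49, x50}, {c, d} × {x48, x50}, {c, d} × {x48, x49, x50}}; |τ_{X×Y}| = 6.

Enumerate products U × V with U ∈ τ_X, V ∈ τ_Y (deduplicated):
  ∅ × ∅ = {} (∅)
  {c} × {x48, x50} = {(c,x48), (c,x50)}
  {c} × {x48, x49, x50} = {(c,x48), (c,x49), (c,x50)}
  {c, d} × {x48, x50} = {(c,x48), (c,x50), (d,x48), (d,x50)}
  {c, d} × {x48, x49, x50} = {(c,x48), (c,x49), (c,x50), (d,x48), (d,x49), (d,x50)}
These 5 distinct sets form the basis B.
Close under arbitrary unions to get τ_{X×Y}; counting gives |τ_{X×Y}| = 6.


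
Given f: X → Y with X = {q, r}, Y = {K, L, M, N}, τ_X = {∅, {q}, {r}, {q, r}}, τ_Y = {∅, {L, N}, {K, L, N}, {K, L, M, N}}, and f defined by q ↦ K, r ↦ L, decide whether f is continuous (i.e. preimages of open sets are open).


f IS continuous.

Compute f^{-1}(U) for each U ∈ τ_Y:
  U = ∅: f^{-1}(U) = ∅ ∈ τ_X ✓.
  U = {L, N}: f^{-1}(U) = {r} ∈ τ_X ✓.
  U = {K, L, N}: f^{-1}(U) = {q, r} ∈ τ_X ✓.
  U = {K, L, M, N}: f^{-1}(U) = {q, r} ∈ τ_X ✓.
Every preimage lies in τ_X, so f IS continuous.


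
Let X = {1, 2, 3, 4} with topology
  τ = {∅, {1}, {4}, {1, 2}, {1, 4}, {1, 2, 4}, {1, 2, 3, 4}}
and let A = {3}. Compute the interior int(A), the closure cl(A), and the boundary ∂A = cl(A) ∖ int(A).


int(A) = ∅, cl(A) = {3}, ∂A = {3}.

Closed sets in (X, τ) are complements of opens:
  closed(X, τ) = {∅, {3}, {2, 3}, {3, 4}, {1, 2, 3}, {2, 3, 4}, {1, 2, 3, 4}}.
int(A) = ⋃ {U ∈ τ : U ⊆ A}. Opens contained in A: ∅.
Taking the union of these: int(A) = ∅.
cl(A) = ⋂ {C closed : A ⊆ C}. Closed sets containing A: {3}, {2, 3}, {3, 4}, {1, 2, 3}, {2, 3, 4}, {1, 2, 3, 4}.
Intersecting these: cl(A) = {3}.
∂A = cl(A) ∖ int(A) = {3} ∖ ∅ = {3}.


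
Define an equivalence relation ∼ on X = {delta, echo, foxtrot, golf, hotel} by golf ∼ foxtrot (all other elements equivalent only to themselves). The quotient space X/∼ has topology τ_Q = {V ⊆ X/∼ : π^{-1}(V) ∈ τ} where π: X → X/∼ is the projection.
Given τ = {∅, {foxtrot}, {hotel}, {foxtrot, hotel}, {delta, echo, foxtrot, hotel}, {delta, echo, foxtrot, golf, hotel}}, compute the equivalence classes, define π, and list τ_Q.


X/∼ = {[delta], [echo], [foxtrot=golf], [hotel]}; |τ_Q| = 3.

Equivalence classes: [delta], [echo], [foxtrot=golf], [hotel].
Quotient map π: X → X/∼ sends delta ↦ [delta], echo ↦ [echo], foxtrot ↦ [foxtrot=golf], golf ↦ [foxtrot=golf], hotel ↦ [hotel].
For each subset V ⊆ X/∼, compute π^{-1}(V) ⊆ X and check whether π^{-1}(V) ∈ τ. V is open in τ_Q iff π^{-1}(V) ∈ τ.
  V = {}: π^{-1}(V) = ∅ ∈ τ ✓.
  V = {[delta]}: π^{-1}(V) = {delta} ∉ τ ✗.
  V = {[echo]}: π^{-1}(V) = {echo} ∉ τ ✗.
  V = {[delta], [echo]}: π^{-1}(V) = {delta, echo} ∉ τ ✗.
  V = {[foxtrot=golf]}: π^{-1}(V) = {foxtrot, golf} ∉ τ ✗.
  V = {[delta], [foxtrot=golf]}: π^{-1}(V) = {delta, foxtrot, golf} ∉ τ ✗.
  V = {[echo], [foxtrot=golf]}: π^{-1}(V) = {echo, foxtrot, golf} ∉ τ ✗.
  V = {[delta], [echo], [foxtrot=golf]}: π^{-1}(V) = {delta, echo, foxtrot, golf} ∉ τ ✗.
  V = {[hotel]}: π^{-1}(V) = {hotel} ∈ τ ✓.
  V = {[delta], [hotel]}: π^{-1}(V) = {delta, hotel} ∉ τ ✗.
  V = {[echo], [hotel]}: π^{-1}(V) = {echo, hotel} ∉ τ ✗.
  V = {[delta], [echo], [hotel]}: π^{-1}(V) = {delta, echo, hotel} ∉ τ ✗.
  V = {[foxtrot=golf], [hotel]}: π^{-1}(V) = {foxtrot, golf, hotel} ∉ τ ✗.
  V = {[delta], [foxtrot=golf], [hotel]}: π^{-1}(V) = {delta, foxtrot, golf, hotel} ∉ τ ✗.
  V = {[echo], [foxtrot=golf], [hotel]}: π^{-1}(V) = {echo, foxtrot, golf, hotel} ∉ τ ✗.
  V = {[delta], [echo], [foxtrot=golf], [hotel]}: π^{-1}(V) = {delta, echo, foxtrot, golf, hotel} ∈ τ ✓.
Open sets in the quotient: τ_Q = {{}, {[hotel]}, {[delta], [echo], [foxtrot=golf], [hotel]}} (3 elements).


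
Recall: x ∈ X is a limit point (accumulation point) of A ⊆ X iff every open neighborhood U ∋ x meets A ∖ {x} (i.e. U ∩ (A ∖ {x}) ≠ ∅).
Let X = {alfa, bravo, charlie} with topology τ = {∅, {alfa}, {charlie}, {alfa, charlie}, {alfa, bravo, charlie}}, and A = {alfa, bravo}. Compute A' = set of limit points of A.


A' = {bravo}

For each x ∈ X, list the open sets U ∈ τ with x ∈ U, then check whether U ∩ (A ∖ {x}) ≠ ∅ for every such U.
  x = alfa: open {alfa} ∋ x has {alfa} ∩ (A ∖ {alfa}) = ∅, so x is NOT a limit point.
  x = bravo: opens ∋ x are {alfa, bravo, charlie}; each meets A ∖ {bravo}, so x IS a limit point.
  x = charlie: open {charlie} ∋ x has {charlie} ∩ (A ∖ {charlie}) = ∅, so x is NOT a limit point.
Collecting: A' = {bravo}.


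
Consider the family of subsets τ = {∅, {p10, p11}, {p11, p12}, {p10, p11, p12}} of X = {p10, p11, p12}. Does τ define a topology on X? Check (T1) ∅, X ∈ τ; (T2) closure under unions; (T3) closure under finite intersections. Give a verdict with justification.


τ is NOT a topology on X.

Axiom (T1): ∅ ∈ τ? Yes; X ∈ τ? Yes.
Axiom (T2/T3): check pairwise unions and intersections of members of τ.
Counterexample for (T3): {p10, p11} ∩ {p11, p12} = {p11} ∉ τ. Therefore τ is NOT a topology.


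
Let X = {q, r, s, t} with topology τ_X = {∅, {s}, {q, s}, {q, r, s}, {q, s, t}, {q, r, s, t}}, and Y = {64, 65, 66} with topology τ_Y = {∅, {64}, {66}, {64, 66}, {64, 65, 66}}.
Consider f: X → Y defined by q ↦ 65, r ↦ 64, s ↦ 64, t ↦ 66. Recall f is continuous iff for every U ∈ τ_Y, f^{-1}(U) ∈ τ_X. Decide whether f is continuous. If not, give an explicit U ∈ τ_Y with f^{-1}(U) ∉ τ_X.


f is NOT continuous.

Compute f^{-1}(U) for each U ∈ τ_Y:
  U = ∅: f^{-1}(U) = ∅ ∈ τ_X ✓.
  U = {64}: f^{-1}(U) = {r, s} ∉ τ_X ✗.
  U = {66}: f^{-1}(U) = {t} ∉ τ_X ✗.
  U = {64, 66}: f^{-1}(U) = {r, s, t} ∉ τ_X ✗.
  U = {64, 65, 66}: f^{-1}(U) = {q, r, s, t} ∈ τ_X ✓.
Found U = {64} with f^{-1}(U) = {r, s} not in τ_X. Therefore f is NOT continuous.


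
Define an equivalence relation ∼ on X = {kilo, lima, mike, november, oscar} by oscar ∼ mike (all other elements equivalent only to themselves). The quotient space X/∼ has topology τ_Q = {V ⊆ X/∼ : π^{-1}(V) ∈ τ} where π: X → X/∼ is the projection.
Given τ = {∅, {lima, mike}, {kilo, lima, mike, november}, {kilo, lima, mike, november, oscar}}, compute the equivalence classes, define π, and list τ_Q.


X/∼ = {[kilo], [lima], [mike=oscar], [november]}; |τ_Q| = 2.

Equivalence classes: [kilo], [lima], [mike=oscar], [november].
Quotient map π: X → X/∼ sends kilo ↦ [kilo], lima ↦ [lima], mike ↦ [mike=oscar], november ↦ [november], oscar ↦ [mike=oscar].
For each subset V ⊆ X/∼, compute π^{-1}(V) ⊆ X and check whether π^{-1}(V) ∈ τ. V is open in τ_Q iff π^{-1}(V) ∈ τ.
  V = {}: π^{-1}(V) = ∅ ∈ τ ✓.
  V = {[kilo]}: π^{-1}(V) = {kilo} ∉ τ ✗.
  V = {[lima]}: π^{-1}(V) = {lima} ∉ τ ✗.
  V = {[kilo], [lima]}: π^{-1}(V) = {kilo, lima} ∉ τ ✗.
  V = {[mike=oscar]}: π^{-1}(V) = {mike, oscar} ∉ τ ✗.
  V = {[kilo], [mike=oscar]}: π^{-1}(V) = {kilo, mike, oscar} ∉ τ ✗.
  V = {[lima], [mike=oscar]}: π^{-1}(V) = {lima, mike, oscar} ∉ τ ✗.
  V = {[kilo], [lima], [mike=oscar]}: π^{-1}(V) = {kilo, lima, mike, oscar} ∉ τ ✗.
  V = {[november]}: π^{-1}(V) = {november} ∉ τ ✗.
  V = {[kilo], [november]}: π^{-1}(V) = {kilo, november} ∉ τ ✗.
  V = {[lima], [november]}: π^{-1}(V) = {lima, november} ∉ τ ✗.
  V = {[kilo], [lima], [november]}: π^{-1}(V) = {kilo, lima, november} ∉ τ ✗.
  V = {[mike=oscar], [november]}: π^{-1}(V) = {mike, november, oscar} ∉ τ ✗.
  V = {[kilo], [mike=oscar], [november]}: π^{-1}(V) = {kilo, mike, november, oscar} ∉ τ ✗.
  V = {[lima], [mike=oscar], [november]}: π^{-1}(V) = {lima, mike, november, oscar} ∉ τ ✗.
  V = {[kilo], [lima], [mike=oscar], [november]}: π^{-1}(V) = {kilo, lima, mike, november, oscar} ∈ τ ✓.
Open sets in the quotient: τ_Q = {{}, {[kilo], [lima], [mike=oscar], [november]}} (2 elements).


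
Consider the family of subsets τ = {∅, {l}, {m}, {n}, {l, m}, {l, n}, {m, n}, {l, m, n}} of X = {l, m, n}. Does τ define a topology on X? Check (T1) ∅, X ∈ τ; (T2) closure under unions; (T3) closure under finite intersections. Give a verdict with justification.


τ IS a topology on X.

Axiom (T1): ∅ ∈ τ? Yes; X ∈ τ? Yes.
Axiom (T2/T3): check pairwise unions and intersections of members of τ.
All pairwise intersections and unions checked — each lies in τ. Therefore τ satisfies (T1), (T2), (T3): it IS a topology on X.


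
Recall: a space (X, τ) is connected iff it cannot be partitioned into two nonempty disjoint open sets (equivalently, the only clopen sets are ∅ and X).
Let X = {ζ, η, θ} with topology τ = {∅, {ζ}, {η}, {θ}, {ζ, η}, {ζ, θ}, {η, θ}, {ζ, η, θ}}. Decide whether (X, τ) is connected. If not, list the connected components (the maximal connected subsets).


(X, τ) is disconnected; components = [{ζ}, {η}, {θ}].

Find clopen sets (U ∈ τ with X ∖ U ∈ τ):
  U = ∅, X ∖ U = {ζ, η, θ} — both open, so U is clopen.
  U = {ζ}, X ∖ U = {η, θ} — both open, so U is clopen.
  U = {η}, X ∖ U = {ζ, θ} — both open, so U is clopen.
  U = {θ}, X ∖ U = {ζ, η} — both open, so U is clopen.
  U = {ζ, η}, X ∖ U = {θ} — both open, so U is clopen.
  U = {ζ, θ}, X ∖ U = {η} — both open, so U is clopen.
  U = {η, θ}, X ∖ U = {ζ} — both open, so U is clopen.
  U = {ζ, η, θ}, X ∖ U = ∅ — both open, so U is clopen.
Nontrivial clopen(s) exist: e.g. {ζ}. So (X, τ) is disconnected.
Compute connected components by grouping points that agree on all clopens:
  component: {ζ}
  component: {η}
  component: {θ}


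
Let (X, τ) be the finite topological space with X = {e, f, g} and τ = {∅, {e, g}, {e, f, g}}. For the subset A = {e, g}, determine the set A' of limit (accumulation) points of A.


A' = {e, f, g}

For each x ∈ X, list the open sets U ∈ τ with x ∈ U, then check whether U ∩ (A ∖ {x}) ≠ ∅ for every such U.
  x = e: opens ∋ x are {e, g}, {e, f, g}; each meets A ∖ {e}, so x IS a limit point.
  x = f: opens ∋ x are {e, f, g}; each meets A ∖ {f}, so x IS a limit point.
  x = g: opens ∋ x are {e, g}, {e, f, g}; each meets A ∖ {g}, so x IS a limit point.
Collecting: A' = {e, f, g}.


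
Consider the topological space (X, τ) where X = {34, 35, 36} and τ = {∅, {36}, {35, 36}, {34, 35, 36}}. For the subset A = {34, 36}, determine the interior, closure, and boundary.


int(A) = {36}, cl(A) = {34, 35, 36}, ∂A = {34, 35}.

Closed sets in (X, τ) are complements of opens:
  closed(X, τ) = {∅, {34}, {34, 35}, {34, 35, 36}}.
int(A) = ⋃ {U ∈ τ : U ⊆ A}. Opens contained in A: ∅, {36}.
Taking the union of these: int(A) = {36}.
cl(A) = ⋂ {C closed : A ⊆ C}. Closed sets containing A: {34, 35, 36}.
Intersecting these: cl(A) = {34, 35, 36}.
∂A = cl(A) ∖ int(A) = {34, 35, 36} ∖ {36} = {34, 35}.


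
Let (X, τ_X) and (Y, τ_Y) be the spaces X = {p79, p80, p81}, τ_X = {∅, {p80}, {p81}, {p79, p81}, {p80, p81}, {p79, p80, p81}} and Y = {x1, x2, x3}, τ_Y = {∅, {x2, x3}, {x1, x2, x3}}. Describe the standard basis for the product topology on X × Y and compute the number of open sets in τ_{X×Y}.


Basis B = {∅ × ∅, {p80} × {x2, x3}, {p81} × {x2, x3}, {p80} × {x1, x2, x3}, {p81} × {x1, x2, x3}, {p79, p81} × {x2, x3}, {p80, p81} × {x2, x3}, {p79, p81} × {x1, x2, x3}, {p79, p80, p81} × {x2, x3}, {p80, p81} × {x1, x2, x3}, {p79, p80, p81} × {x1, x2, x3}}; |τ_{X×Y}| = 18.

Enumerate products U × V with U ∈ τ_X, V ∈ τ_Y (deduplicated):
  ∅ × ∅ = {} (∅)
  {p80} × {x2, x3} = {(p80,x2), (p80,x3)}
  {p81} × {x2, x3} = {(p81,x2), (p81,x3)}
  {p80} × {x1, x2, x3} = {(p80,x1), (p80,x2), (p80,x3)}
  {p81} × {x1, x2, x3} = {(p81,x1), (p81,x2), (p81,x3)}
  {p79, p81} × {x2, x3} = {(p79,x2), (p79,x3), (p81,x2), (p81,x3)}
  {p80, p81} × {x2, x3} = {(p80,x2), (p80,x3), (p81,x2), (p81,x3)}
  {p79, p81} × {x1, x2, x3} = {(p79,x1), (p79,x2), (p79,x3), (p81,x1), (p81,x2), (p81,x3)}
  {p79, p80, p81} × {x2, x3} = {(p79,x2), (p79,x3), (p80,x2), (p80,x3), (p81,x2), (p81,x3)}
  {p80, p81} × {x1, x2, x3} = {(p80,x1), (p80,x2), (p80,x3), (p81,x1), (p81,x2), (p81,x3)}
  {p79, p80, p81} × {x1, x2, x3} = {(p79,x1), (p79,x2), (p79,x3), (p80,x1), (p80,x2), (p80,x3), (p81,x1), (p81,x2), (p81,x3)}
These 11 distinct sets form the basis B.
Close under arbitrary unions to get τ_{X×Y}; counting gives |τ_{X×Y}| = 18.


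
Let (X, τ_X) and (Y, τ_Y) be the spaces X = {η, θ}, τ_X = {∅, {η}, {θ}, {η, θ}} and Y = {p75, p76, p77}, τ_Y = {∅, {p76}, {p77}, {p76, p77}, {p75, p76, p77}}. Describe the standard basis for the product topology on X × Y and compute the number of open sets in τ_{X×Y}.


Basis B = {∅ × ∅, {η} × {p76}, {η} × {p77}, {θ} × {p76}, {θ} × {p77}, {η} × {p76, p77}, {η, θ} × {p76}, {η, θ} × {p77}, {θ} × {p76, p77}, {η} × {p75, p76, p77}, {θ} × {p75, p76, p77}, {η, θ} × {p76, p77}, {η, θ} × {p75, p76, p77}}; |τ_{X×Y}| = 25.

Enumerate products U × V with U ∈ τ_X, V ∈ τ_Y (deduplicated):
  ∅ × ∅ = {} (∅)
  {η} × {p76} = {(η,p76)}
  {η} × {p77} = {(η,p77)}
  {θ} × {p76} = {(θ,p76)}
  {θ} × {p77} = {(θ,p77)}
  {η} × {p76, p77} = {(η,p76), (η,p77)}
  {η, θ} × {p76} = {(η,p76), (θ,p76)}
  {η, θ} × {p77} = {(η,p77), (θ,p77)}
  {θ} × {p76, p77} = {(θ,p76), (θ,p77)}
  {η} × {p75, p76, p77} = {(η,p75), (η,p76), (η,p77)}
  {θ} × {p75, p76, p77} = {(θ,p75), (θ,p76), (θ,p77)}
  {η, θ} × {p76, p77} = {(η,p76), (η,p77), (θ,p76), (θ,p77)}
  {η, θ} × {p75, p76, p77} = {(η,p75), (η,p76), (η,p77), (θ,p75), (θ,p76), (θ,p77)}
These 13 distinct sets form the basis B.
Close under arbitrary unions to get τ_{X×Y}; counting gives |τ_{X×Y}| = 25.


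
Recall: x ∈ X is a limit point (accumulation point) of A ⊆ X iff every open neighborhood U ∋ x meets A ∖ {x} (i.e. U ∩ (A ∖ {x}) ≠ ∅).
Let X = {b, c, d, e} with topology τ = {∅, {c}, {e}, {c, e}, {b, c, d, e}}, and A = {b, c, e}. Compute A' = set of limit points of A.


A' = {b, d}

For each x ∈ X, list the open sets U ∈ τ with x ∈ U, then check whether U ∩ (A ∖ {x}) ≠ ∅ for every such U.
  x = b: opens ∋ x are {b, c, d, e}; each meets A ∖ {b}, so x IS a limit point.
  x = c: open {c} ∋ x has {c} ∩ (A ∖ {c}) = ∅, so x is NOT a limit point.
  x = d: opens ∋ x are {b, c, d, e}; each meets A ∖ {d}, so x IS a limit point.
  x = e: open {e} ∋ x has {e} ∩ (A ∖ {e}) = ∅, so x is NOT a limit point.
Collecting: A' = {b, d}.


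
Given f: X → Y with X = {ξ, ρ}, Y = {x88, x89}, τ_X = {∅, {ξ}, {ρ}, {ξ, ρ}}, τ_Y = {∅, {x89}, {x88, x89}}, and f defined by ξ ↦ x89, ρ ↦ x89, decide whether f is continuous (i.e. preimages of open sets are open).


f IS continuous.

Compute f^{-1}(U) for each U ∈ τ_Y:
  U = ∅: f^{-1}(U) = ∅ ∈ τ_X ✓.
  U = {x89}: f^{-1}(U) = {ξ, ρ} ∈ τ_X ✓.
  U = {x88, x89}: f^{-1}(U) = {ξ, ρ} ∈ τ_X ✓.
Every preimage lies in τ_X, so f IS continuous.


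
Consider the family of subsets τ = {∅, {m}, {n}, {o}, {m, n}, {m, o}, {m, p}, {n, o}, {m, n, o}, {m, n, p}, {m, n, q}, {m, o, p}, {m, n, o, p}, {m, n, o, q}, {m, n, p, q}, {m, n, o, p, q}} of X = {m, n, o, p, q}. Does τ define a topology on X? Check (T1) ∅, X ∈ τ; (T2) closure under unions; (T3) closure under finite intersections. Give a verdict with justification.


τ IS a topology on X.

Axiom (T1): ∅ ∈ τ? Yes; X ∈ τ? Yes.
Axiom (T2/T3): check pairwise unions and intersections of members of τ.
All pairwise intersections and unions checked — each lies in τ. Therefore τ satisfies (T1), (T2), (T3): it IS a topology on X.


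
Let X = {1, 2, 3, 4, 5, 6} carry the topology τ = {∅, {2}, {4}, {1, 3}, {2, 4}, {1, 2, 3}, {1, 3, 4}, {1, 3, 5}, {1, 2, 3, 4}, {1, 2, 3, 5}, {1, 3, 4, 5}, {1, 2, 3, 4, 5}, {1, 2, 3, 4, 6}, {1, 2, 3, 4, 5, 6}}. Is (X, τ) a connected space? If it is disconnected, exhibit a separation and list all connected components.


(X, τ) is connected.

Find clopen sets (U ∈ τ with X ∖ U ∈ τ):
  U = ∅, X ∖ U = {1, 2, 3, 4, 5, 6} — both open, so U is clopen.
  U = {1, 2, 3, 4, 5, 6}, X ∖ U = ∅ — both open, so U is clopen.
Only trivial clopens (∅ and X) exist, so (X, τ) is connected.
Compute connected components by grouping points that agree on all clopens:
  component: {1, 2, 3, 4, 5, 6}


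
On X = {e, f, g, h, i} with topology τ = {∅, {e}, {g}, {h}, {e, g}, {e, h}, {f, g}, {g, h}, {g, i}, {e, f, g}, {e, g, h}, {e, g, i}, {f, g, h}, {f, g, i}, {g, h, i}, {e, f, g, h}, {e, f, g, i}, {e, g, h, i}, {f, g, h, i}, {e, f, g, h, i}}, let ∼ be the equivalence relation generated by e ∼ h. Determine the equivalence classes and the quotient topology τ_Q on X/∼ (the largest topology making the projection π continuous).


X/∼ = {[e=h], [f], [g], [i]}; |τ_Q| = 10.

Equivalence classes: [e=h], [f], [g], [i].
Quotient map π: X → X/∼ sends e ↦ [e=h], f ↦ [f], g ↦ [g], h ↦ [e=h], i ↦ [i].
For each subset V ⊆ X/∼, compute π^{-1}(V) ⊆ X and check whether π^{-1}(V) ∈ τ. V is open in τ_Q iff π^{-1}(V) ∈ τ.
  V = {}: π^{-1}(V) = ∅ ∈ τ ✓.
  V = {[e=h]}: π^{-1}(V) = {e, h} ∈ τ ✓.
  V = {[f]}: π^{-1}(V) = {f} ∉ τ ✗.
  V = {[e=h], [f]}: π^{-1}(V) = {e, f, h} ∉ τ ✗.
  V = {[g]}: π^{-1}(V) = {g} ∈ τ ✓.
  V = {[e=h], [g]}: π^{-1}(V) = {e, g, h} ∈ τ ✓.
  V = {[f], [g]}: π^{-1}(V) = {f, g} ∈ τ ✓.
  V = {[e=h], [f], [g]}: π^{-1}(V) = {e, f, g, h} ∈ τ ✓.
  V = {[i]}: π^{-1}(V) = {i} ∉ τ ✗.
  V = {[e=h], [i]}: π^{-1}(V) = {e, h, i} ∉ τ ✗.
  V = {[f], [i]}: π^{-1}(V) = {f, i} ∉ τ ✗.
  V = {[e=h], [f], [i]}: π^{-1}(V) = {e, f, h, i} ∉ τ ✗.
  V = {[g], [i]}: π^{-1}(V) = {g, i} ∈ τ ✓.
  V = {[e=h], [g], [i]}: π^{-1}(V) = {e, g, h, i} ∈ τ ✓.
  V = {[f], [g], [i]}: π^{-1}(V) = {f, g, i} ∈ τ ✓.
  V = {[e=h], [f], [g], [i]}: π^{-1}(V) = {e, f, g, h, i} ∈ τ ✓.
Open sets in the quotient: τ_Q = {{}, {[e=h]}, {[g]}, {[e=h], [g]}, {[f], [g]}, {[e=h], [f], [g]}, {[g], [i]}, {[e=h], [g], [i]}, {[f], [g], [i]}, {[e=h], [f], [g], [i]}} (10 elements).


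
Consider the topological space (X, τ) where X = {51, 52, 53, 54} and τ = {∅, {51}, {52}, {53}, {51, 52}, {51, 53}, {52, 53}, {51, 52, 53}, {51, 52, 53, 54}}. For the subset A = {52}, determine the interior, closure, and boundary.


int(A) = {52}, cl(A) = {52, 54}, ∂A = {54}.

Closed sets in (X, τ) are complements of opens:
  closed(X, τ) = {∅, {54}, {51, 54}, {52, 54}, {53, 54}, {51, 52, 54}, {51, 53, 54}, {52, 53, 54}, {51, 52, 53, 54}}.
int(A) = ⋃ {U ∈ τ : U ⊆ A}. Opens contained in A: ∅, {52}.
Taking the union of these: int(A) = {52}.
cl(A) = ⋂ {C closed : A ⊆ C}. Closed sets containing A: {52, 54}, {51, 52, 54}, {52, 53, 54}, {51, 52, 53, 54}.
Intersecting these: cl(A) = {52, 54}.
∂A = cl(A) ∖ int(A) = {52, 54} ∖ {52} = {54}.


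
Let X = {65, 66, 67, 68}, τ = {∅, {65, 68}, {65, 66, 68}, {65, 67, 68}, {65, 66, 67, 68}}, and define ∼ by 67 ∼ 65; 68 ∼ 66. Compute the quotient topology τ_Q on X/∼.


X/∼ = {[65=67], [66=68]}; |τ_Q| = 2.

Equivalence classes: [65=67], [66=68].
Quotient map π: X → X/∼ sends 65 ↦ [65=67], 66 ↦ [66=68], 67 ↦ [65=67], 68 ↦ [66=68].
For each subset V ⊆ X/∼, compute π^{-1}(V) ⊆ X and check whether π^{-1}(V) ∈ τ. V is open in τ_Q iff π^{-1}(V) ∈ τ.
  V = {}: π^{-1}(V) = ∅ ∈ τ ✓.
  V = {[65=67]}: π^{-1}(V) = {65, 67} ∉ τ ✗.
  V = {[66=68]}: π^{-1}(V) = {66, 68} ∉ τ ✗.
  V = {[65=67], [66=68]}: π^{-1}(V) = {65, 66, 67, 68} ∈ τ ✓.
Open sets in the quotient: τ_Q = {{}, {[65=67], [66=68]}} (2 elements).


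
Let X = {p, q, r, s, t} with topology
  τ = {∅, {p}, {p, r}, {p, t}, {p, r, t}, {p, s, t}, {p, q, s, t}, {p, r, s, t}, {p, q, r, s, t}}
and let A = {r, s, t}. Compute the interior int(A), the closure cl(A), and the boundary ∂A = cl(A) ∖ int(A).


int(A) = ∅, cl(A) = {q, r, s, t}, ∂A = {q, r, s, t}.

Closed sets in (X, τ) are complements of opens:
  closed(X, τ) = {∅, {q}, {r}, {q, r}, {q, s}, {q, r, s}, {q, s, t}, {q, r, s, t}, {p, q, r, s, t}}.
int(A) = ⋃ {U ∈ τ : U ⊆ A}. Opens contained in A: ∅.
Taking the union of these: int(A) = ∅.
cl(A) = ⋂ {C closed : A ⊆ C}. Closed sets containing A: {q, r, s, t}, {p, q, r, s, t}.
Intersecting these: cl(A) = {q, r, s, t}.
∂A = cl(A) ∖ int(A) = {q, r, s, t} ∖ ∅ = {q, r, s, t}.


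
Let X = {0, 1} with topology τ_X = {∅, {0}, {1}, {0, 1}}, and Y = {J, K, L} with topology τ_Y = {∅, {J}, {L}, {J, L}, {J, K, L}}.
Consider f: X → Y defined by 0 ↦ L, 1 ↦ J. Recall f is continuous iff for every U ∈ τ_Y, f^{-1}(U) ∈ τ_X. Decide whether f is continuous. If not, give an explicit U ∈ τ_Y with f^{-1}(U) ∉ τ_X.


f IS continuous.

Compute f^{-1}(U) for each U ∈ τ_Y:
  U = ∅: f^{-1}(U) = ∅ ∈ τ_X ✓.
  U = {J}: f^{-1}(U) = {1} ∈ τ_X ✓.
  U = {L}: f^{-1}(U) = {0} ∈ τ_X ✓.
  U = {J, L}: f^{-1}(U) = {0, 1} ∈ τ_X ✓.
  U = {J, K, L}: f^{-1}(U) = {0, 1} ∈ τ_X ✓.
Every preimage lies in τ_X, so f IS continuous.


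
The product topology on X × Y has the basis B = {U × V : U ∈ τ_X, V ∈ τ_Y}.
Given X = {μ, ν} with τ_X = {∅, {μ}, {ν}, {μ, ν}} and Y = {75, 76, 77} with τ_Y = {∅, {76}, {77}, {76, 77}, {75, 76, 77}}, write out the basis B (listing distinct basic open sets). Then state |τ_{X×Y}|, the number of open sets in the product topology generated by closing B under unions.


Basis B = {∅ × ∅, {μ} × {76}, {μ} × {77}, {ν} × {76}, {ν} × {77}, {μ} × {76, 77}, {μ, ν} × {76}, {μ, ν} × {77}, {ν} × {76, 77}, {μ} × {75, 76, 77}, {ν} × {75, 76, 77}, {μ, ν} × {76, 77}, {μ, ν} × {75, 76, 77}}; |τ_{X×Y}| = 25.

Enumerate products U × V with U ∈ τ_X, V ∈ τ_Y (deduplicated):
  ∅ × ∅ = {} (∅)
  {μ} × {76} = {(μ,76)}
  {μ} × {77} = {(μ,77)}
  {ν} × {76} = {(ν,76)}
  {ν} × {77} = {(ν,77)}
  {μ} × {76, 77} = {(μ,76), (μ,77)}
  {μ, ν} × {76} = {(μ,76), (ν,76)}
  {μ, ν} × {77} = {(μ,77), (ν,77)}
  {ν} × {76, 77} = {(ν,76), (ν,77)}
  {μ} × {75, 76, 77} = {(μ,75), (μ,76), (μ,77)}
  {ν} × {75, 76, 77} = {(ν,75), (ν,76), (ν,77)}
  {μ, ν} × {76, 77} = {(μ,76), (μ,77), (ν,76), (ν,77)}
  {μ, ν} × {75, 76, 77} = {(μ,75), (μ,76), (μ,77), (ν,75), (ν,76), (ν,77)}
These 13 distinct sets form the basis B.
Close under arbitrary unions to get τ_{X×Y}; counting gives |τ_{X×Y}| = 25.


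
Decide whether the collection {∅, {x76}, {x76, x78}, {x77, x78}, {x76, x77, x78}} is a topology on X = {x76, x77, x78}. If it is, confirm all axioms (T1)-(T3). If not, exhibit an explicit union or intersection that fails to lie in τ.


τ is NOT a topology on X.

Axiom (T1): ∅ ∈ τ? Yes; X ∈ τ? Yes.
Axiom (T2/T3): check pairwise unions and intersections of members of τ.
Counterexample for (T3): {x76, x78} ∩ {x77, x78} = {x78} ∉ τ. Therefore τ is NOT a topology.


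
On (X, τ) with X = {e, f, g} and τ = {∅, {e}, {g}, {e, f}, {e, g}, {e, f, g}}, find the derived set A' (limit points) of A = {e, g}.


A' = {f}

For each x ∈ X, list the open sets U ∈ τ with x ∈ U, then check whether U ∩ (A ∖ {x}) ≠ ∅ for every such U.
  x = e: open {e} ∋ x has {e} ∩ (A ∖ {e}) = ∅, so x is NOT a limit point.
  x = f: opens ∋ x are {e, f}, {e, f, g}; each meets A ∖ {f}, so x IS a limit point.
  x = g: open {g} ∋ x has {g} ∩ (A ∖ {g}) = ∅, so x is NOT a limit point.
Collecting: A' = {f}.


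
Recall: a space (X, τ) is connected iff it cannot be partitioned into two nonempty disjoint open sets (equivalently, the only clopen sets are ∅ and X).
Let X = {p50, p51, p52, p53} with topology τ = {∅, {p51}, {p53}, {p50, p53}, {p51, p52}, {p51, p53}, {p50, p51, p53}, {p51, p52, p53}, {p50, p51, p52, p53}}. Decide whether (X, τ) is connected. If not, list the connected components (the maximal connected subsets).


(X, τ) is disconnected; components = [{p50, p53}, {p51, p52}].

Find clopen sets (U ∈ τ with X ∖ U ∈ τ):
  U = ∅, X ∖ U = {p50, p51, p52, p53} — both open, so U is clopen.
  U = {p50, p53}, X ∖ U = {p51, p52} — both open, so U is clopen.
  U = {p51, p52}, X ∖ U = {p50, p53} — both open, so U is clopen.
  U = {p50, p51, p52, p53}, X ∖ U = ∅ — both open, so U is clopen.
Nontrivial clopen(s) exist: e.g. {p51, p52}. So (X, τ) is disconnected.
Compute connected components by grouping points that agree on all clopens:
  component: {p50, p53}
  component: {p51, p52}


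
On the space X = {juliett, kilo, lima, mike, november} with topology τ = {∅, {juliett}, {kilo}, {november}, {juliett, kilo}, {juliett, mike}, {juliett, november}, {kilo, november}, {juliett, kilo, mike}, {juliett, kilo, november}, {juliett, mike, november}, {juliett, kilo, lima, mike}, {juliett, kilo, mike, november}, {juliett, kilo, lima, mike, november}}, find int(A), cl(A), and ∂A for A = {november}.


int(A) = {november}, cl(A) = {november}, ∂A = ∅.

Closed sets in (X, τ) are complements of opens:
  closed(X, τ) = {∅, {lima}, {november}, {kilo, lima}, {lima, mike}, {lima, november}, {juliett, lima, mike}, {kilo, lima, mike}, {kilo, lima, november}, {lima, mike, november}, {juliett, kilo, lima, mike}, {juliett, lima, mike, november}, {kilo, lima, mike, november}, {juliett, kilo, lima, mike, november}}.
int(A) = ⋃ {U ∈ τ : U ⊆ A}. Opens contained in A: ∅, {november}.
Taking the union of these: int(A) = {november}.
cl(A) = ⋂ {C closed : A ⊆ C}. Closed sets containing A: {november}, {lima, november}, {kilo, lima, november}, {lima, mike, november}, {juliett, lima, mike, november}, {kilo, lima, mike, november}, {juliett, kilo, lima, mike, november}.
Intersecting these: cl(A) = {november}.
∂A = cl(A) ∖ int(A) = {november} ∖ {november} = ∅.


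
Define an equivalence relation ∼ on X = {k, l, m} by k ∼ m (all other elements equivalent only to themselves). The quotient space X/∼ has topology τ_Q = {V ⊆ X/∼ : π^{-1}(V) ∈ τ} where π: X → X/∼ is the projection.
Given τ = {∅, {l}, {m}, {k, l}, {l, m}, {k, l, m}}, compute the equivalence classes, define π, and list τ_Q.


X/∼ = {[k=m], [l]}; |τ_Q| = 3.

Equivalence classes: [k=m], [l].
Quotient map π: X → X/∼ sends k ↦ [k=m], l ↦ [l], m ↦ [k=m].
For each subset V ⊆ X/∼, compute π^{-1}(V) ⊆ X and check whether π^{-1}(V) ∈ τ. V is open in τ_Q iff π^{-1}(V) ∈ τ.
  V = {}: π^{-1}(V) = ∅ ∈ τ ✓.
  V = {[k=m]}: π^{-1}(V) = {k, m} ∉ τ ✗.
  V = {[l]}: π^{-1}(V) = {l} ∈ τ ✓.
  V = {[k=m], [l]}: π^{-1}(V) = {k, l, m} ∈ τ ✓.
Open sets in the quotient: τ_Q = {{}, {[l]}, {[k=m], [l]}} (3 elements).
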